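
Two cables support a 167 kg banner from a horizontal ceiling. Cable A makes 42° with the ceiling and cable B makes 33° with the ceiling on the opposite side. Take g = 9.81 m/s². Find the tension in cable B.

T_B ≈ 1260 N

Weight W = 167 × 9.81 = 1638 N acts straight down.
Horizontal: T_A cos 42° = T_B cos 33°  →  T_A = 1.129 T_B.
Vertical: T_A sin 42° + T_B sin 33° = 1638.
Substituting the horizontal relation into the vertical equation gives 1.3 T_B = 1638, so T_B = 1260 N.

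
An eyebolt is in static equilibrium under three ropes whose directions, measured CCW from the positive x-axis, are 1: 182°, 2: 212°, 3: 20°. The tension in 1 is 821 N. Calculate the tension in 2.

T_2 ≈ 1220 N

Resolve: ΣF_x = 821 cos 182° + T_2 cos 212° + T_3 cos 20° = 0.
        ΣF_y = 821 sin 182° + T_2 sin 212° + T_3 sin 20° = 0.
The known terms sum to (-820.5, -28.65) N, so -0.8480 T_2 + 0.9397 T_3 = 820.5 and -0.5299 T_2 + 0.3420 T_3 = 28.65.
Solving simultaneously: T_2 = 1220 N, T_3 = 1974 N.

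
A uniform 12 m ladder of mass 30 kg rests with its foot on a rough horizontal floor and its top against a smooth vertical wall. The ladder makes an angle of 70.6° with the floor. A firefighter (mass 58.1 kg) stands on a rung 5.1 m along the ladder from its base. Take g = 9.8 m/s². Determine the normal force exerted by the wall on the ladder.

N_wall ≈ 137 N

Torques about the foot: N_wall · 12 sin 70.6° = 30×9.8×6 cos 70.6° + 58.1×9.8×5.1 cos 70.6° → N_wall = 136.98 N.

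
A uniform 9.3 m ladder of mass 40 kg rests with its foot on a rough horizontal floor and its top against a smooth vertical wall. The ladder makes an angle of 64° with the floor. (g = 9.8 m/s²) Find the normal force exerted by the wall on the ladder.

Torques about the foot: N_wall · 9.3 sin 64° = 40×9.8×4.65 cos 64° → N_wall = 95.596 N.

N_wall ≈ 95.6 N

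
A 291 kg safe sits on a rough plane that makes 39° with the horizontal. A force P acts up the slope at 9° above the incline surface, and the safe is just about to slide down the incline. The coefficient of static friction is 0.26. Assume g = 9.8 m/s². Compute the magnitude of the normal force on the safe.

On the verge of sliding down the incline, friction equals μN and acts up the slope.
Perpendicular: N + P sin 9° = W cos 39° = 2216 N.
Along incline: P cos 9° + μN = W sin 39° with W sin 39° = 1795 N.
Solving the pair for P and N: P = 1287 N, N = 2015 N (and f = μN = 523.9 N).

N ≈ 2010 N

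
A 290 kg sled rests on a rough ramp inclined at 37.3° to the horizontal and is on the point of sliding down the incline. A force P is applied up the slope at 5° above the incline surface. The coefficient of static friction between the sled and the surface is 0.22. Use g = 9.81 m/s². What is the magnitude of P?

On the verge of sliding down the incline, friction equals μN and acts up the slope.
Perpendicular: N + P sin 5° = W cos 37.3° = 2263 N.
Along incline: P cos 5° + μN = W sin 37.3° with W sin 37.3° = 1724 N.
Solving the pair for P and N: P = 1255 N, N = 2154 N (and f = μN = 473.8 N).

P ≈ 1250 N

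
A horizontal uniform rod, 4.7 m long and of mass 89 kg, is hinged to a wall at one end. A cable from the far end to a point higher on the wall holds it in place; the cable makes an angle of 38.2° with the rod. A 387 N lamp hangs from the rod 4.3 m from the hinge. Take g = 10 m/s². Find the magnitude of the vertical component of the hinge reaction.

|H_y| ≈ 478 N

Take torques about the hinge: T sin 38.2° · 4.7 = 89×10×2.35 + 387×4.3 = 3755.6 N·m.
So T = 3755.6 / (0.6184 × 4.7) = 1292.1 N.
ΣF_y = 0: H_y = (89×10 + 387) − T sin 38.2° = 1277 − 799.06 = 477.94 N.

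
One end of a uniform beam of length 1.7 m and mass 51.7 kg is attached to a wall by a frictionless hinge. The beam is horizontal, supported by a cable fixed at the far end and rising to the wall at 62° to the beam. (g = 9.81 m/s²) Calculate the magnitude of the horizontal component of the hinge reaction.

Take torques about the hinge: T sin 62° · 1.7 = 51.7×9.81×0.85 = 431.1 N·m.
So T = 431.1 / (0.8829 × 1.7) = 287.21 N.
ΣF_x = 0: H_x = T cos 62° = 134.84 N.

H_x ≈ 135 N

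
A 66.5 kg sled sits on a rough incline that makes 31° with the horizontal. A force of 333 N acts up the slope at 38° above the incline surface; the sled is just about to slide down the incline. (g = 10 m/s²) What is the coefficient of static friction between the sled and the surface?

μ ≈ 0.219

On the verge of sliding down the incline, friction is at its maximum μN and acts up the slope.
Perpendicular to incline: N = W cos 31° − P sin 38° = 570 − 205 = 365 N.
Along incline: P cos 38° + μN = W sin 31° → μ = (W sin 31° − P cos 38°) / N = 0.2194.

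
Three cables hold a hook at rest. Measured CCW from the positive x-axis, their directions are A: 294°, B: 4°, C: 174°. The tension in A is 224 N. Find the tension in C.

Resolve: ΣF_x = 224 cos 294° + T_B cos 4° + T_C cos 174° = 0.
        ΣF_y = 224 sin 294° + T_B sin 4° + T_C sin 174° = 0.
The known terms sum to (91.11, -204.6) N, so 0.9976 T_B − 0.9945 T_C = -91.11 and 0.0698 T_B + 0.1045 T_C = 204.6.
Solving simultaneously: T_B = 1117 N, T_C = 1212 N.

T_C ≈ 1210 N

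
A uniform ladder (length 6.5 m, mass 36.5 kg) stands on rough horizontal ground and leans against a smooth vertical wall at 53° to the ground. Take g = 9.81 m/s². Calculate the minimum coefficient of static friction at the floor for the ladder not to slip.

ΣF_y = 0: N_floor = 36.5×9.81 = 358.06 N.
Torques about the foot: N_wall · 6.5 sin 53° = 36.5×9.81×3.25 cos 53° → N_wall = 134.91 N.
ΣF_x = 0: f_floor = N_wall = 134.91 N.
μ_min = f_floor / N_floor = 134.91 / 358.06 = 0.3768.

μ_min ≈ 0.377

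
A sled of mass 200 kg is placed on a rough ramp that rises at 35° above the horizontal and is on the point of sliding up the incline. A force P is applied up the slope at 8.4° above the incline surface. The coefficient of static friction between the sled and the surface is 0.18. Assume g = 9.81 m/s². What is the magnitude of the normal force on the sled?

On the verge of sliding up the incline, friction equals μN and acts down the slope.
Perpendicular: N + P sin 8.4° = W cos 35° = 1607 N.
Along incline: P cos 8.4° = W sin 35° + μN  with W sin 35° = 1125 N.
Solving the pair for P and N: P = 1393 N, N = 1404 N (and f = μN = 252.7 N).

N ≈ 1400 N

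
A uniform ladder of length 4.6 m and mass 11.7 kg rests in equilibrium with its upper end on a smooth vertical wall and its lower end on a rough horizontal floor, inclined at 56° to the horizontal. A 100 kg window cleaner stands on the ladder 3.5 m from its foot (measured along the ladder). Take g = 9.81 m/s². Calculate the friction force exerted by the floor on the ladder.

Torques about the foot: N_wall · 4.6 sin 56° = 11.7×9.81×2.3 cos 56° + 100×9.81×3.5 cos 56° → N_wall = 542.17 N.
ΣF_x = 0: f_floor = N_wall = 542.17 N.

f ≈ 542 N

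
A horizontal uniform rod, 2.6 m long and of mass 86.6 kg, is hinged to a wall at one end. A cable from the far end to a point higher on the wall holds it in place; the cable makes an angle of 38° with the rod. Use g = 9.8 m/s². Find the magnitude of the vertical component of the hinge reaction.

|H_y| ≈ 424 N

Take torques about the hinge: T sin 38° · 2.6 = 86.6×9.8×1.3 = 1103.3 N·m.
So T = 1103.3 / (0.6157 × 2.6) = 689.24 N.
ΣF_y = 0: H_y = (86.6×9.8) − T sin 38° = 848.68 − 424.34 = 424.34 N.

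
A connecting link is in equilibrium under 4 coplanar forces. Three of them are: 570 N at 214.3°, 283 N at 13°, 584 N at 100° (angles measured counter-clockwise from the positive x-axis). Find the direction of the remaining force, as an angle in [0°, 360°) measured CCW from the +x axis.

θ ≈ 313°

Sum the known components: ΣF_x = -296.5 N, ΣF_y = 317.6 N.
For equilibrium the remaining force must supply (−ΣF_x, −ΣF_y) = (296.5, -317.6) N.
Magnitude = √((296.5)² + (-317.6)²) = 434.5 N; direction = atan2(-317.6, 296.5) = 313.0°.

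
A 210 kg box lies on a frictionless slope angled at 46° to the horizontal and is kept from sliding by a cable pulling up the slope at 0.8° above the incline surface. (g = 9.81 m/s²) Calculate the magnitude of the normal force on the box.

N ≈ 1410 N

Take axes along and perpendicular to the incline. Weight components: W sin 46° = 1482 N down-slope, W cos 46° = 1431 N into the surface.
Along incline: T cos 0.8° = W sin 46° → T = 1482 N.
Perpendicular: N = W cos 46° − T sin 0.8° = 1410 N.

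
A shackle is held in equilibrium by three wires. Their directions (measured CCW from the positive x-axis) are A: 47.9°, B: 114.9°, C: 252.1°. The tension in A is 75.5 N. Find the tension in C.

T_C ≈ 102 N

Resolve: ΣF_x = 75.5 cos 47.9° + T_B cos 114.9° + T_C cos 252.1° = 0.
        ΣF_y = 75.5 sin 47.9° + T_B sin 114.9° + T_C sin 252.1° = 0.
The known terms sum to (50.62, 56.02) N, so -0.4210 T_B − 0.3074 T_C = -50.62 and 0.9070 T_B − 0.9516 T_C = -56.02.
Solving simultaneously: T_B = 45.55 N, T_C = 102.3 N.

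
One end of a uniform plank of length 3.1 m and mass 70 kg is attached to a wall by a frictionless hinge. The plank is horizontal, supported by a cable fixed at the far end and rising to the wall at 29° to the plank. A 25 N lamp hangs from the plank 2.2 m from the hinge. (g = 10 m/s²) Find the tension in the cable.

T ≈ 759 N

Take torques about the hinge: T sin 29° · 3.1 = 70×10×1.55 + 25×2.2 = 1140 N·m.
So T = 1140 / (0.4848 × 3.1) = 758.53 N.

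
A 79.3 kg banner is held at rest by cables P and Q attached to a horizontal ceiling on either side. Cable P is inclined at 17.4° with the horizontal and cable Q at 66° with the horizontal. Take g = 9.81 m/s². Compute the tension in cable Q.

Weight W = 79.3 × 9.81 = 777.9 N acts straight down.
Horizontal: T_P cos 17.4° = T_Q cos 66°  →  T_P = 0.4262 T_Q.
Vertical: T_P sin 17.4° + T_Q sin 66° = 777.9.
Substituting the horizontal relation into the vertical equation gives 1.041 T_Q = 777.9, so T_Q = 747.3 N.

T_Q ≈ 747 N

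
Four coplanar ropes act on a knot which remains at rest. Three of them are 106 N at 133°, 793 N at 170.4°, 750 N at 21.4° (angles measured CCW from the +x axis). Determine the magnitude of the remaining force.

F ≈ 508 N

Sum the known components: ΣF_x = -155.9 N, ΣF_y = 483.4 N.
For equilibrium the remaining force must supply (−ΣF_x, −ΣF_y) = (155.9, -483.4) N.
Magnitude = √((155.9)² + (-483.4)²) = 507.9 N; direction = atan2(-483.4, 155.9) = 287.9°.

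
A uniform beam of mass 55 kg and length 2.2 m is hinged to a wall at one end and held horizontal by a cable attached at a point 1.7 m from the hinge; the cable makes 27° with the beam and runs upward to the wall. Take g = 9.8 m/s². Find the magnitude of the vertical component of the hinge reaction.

Take torques about the hinge: T sin 27° · 1.7 = 55×9.8×1.1 = 592.9 N·m.
So T = 592.9 / (0.4540 × 1.7) = 768.22 N.
ΣF_y = 0: H_y = (55×9.8) − T sin 27° = 539 − 348.76 = 190.24 N.

|H_y| ≈ 190 N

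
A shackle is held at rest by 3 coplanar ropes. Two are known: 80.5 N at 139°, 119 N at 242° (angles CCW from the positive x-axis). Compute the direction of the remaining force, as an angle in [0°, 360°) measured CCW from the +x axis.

Sum the known components: ΣF_x = -116.6 N, ΣF_y = -52.26 N.
For equilibrium the remaining force must supply (−ΣF_x, −ΣF_y) = (116.6, 52.26) N.
Magnitude = √((116.6)² + (52.26)²) = 127.8 N; direction = atan2(52.26, 116.6) = 24.1°.

θ ≈ 24.1°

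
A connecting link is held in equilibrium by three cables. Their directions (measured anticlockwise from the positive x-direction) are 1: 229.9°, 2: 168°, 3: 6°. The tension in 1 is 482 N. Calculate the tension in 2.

T_2 ≈ 1080 N

Resolve: ΣF_x = 482 cos 229.9° + T_2 cos 168° + T_3 cos 6° = 0.
        ΣF_y = 482 sin 229.9° + T_2 sin 168° + T_3 sin 6° = 0.
The known terms sum to (-310.5, -368.7) N, so -0.9781 T_2 + 0.9945 T_3 = 310.5 and 0.2079 T_2 + 0.1045 T_3 = 368.7.
Solving simultaneously: T_2 = 1082 N, T_3 = 1376 N.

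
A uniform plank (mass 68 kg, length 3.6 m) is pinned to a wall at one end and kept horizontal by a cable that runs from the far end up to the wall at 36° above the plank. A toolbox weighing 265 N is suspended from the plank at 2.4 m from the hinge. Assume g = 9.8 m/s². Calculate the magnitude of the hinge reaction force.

|H| ≈ 819 N

Take torques about the hinge: T sin 36° · 3.6 = 68×9.8×1.8 + 265×2.4 = 1835.5 N·m.
So T = 1835.5 / (0.5878 × 3.6) = 867.44 N.
ΣF_x = 0: H_x = T cos 36° = 701.77 N.
ΣF_y = 0: H_y = (68×9.8 + 265) − T sin 36° = 931.4 − 509.87 = 421.53 N.
|H| = √(H_x² + H_y²) = √((701.77)² + (421.53)²) = 818.64 N.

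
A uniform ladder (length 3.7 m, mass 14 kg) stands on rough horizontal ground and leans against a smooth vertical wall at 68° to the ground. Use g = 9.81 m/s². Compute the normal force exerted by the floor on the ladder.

ΣF_y = 0: N_floor = 14×9.81 = 137.34 N.

N_floor ≈ 137 N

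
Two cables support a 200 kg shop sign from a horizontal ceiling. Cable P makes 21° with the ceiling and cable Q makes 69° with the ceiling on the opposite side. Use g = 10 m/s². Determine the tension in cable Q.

T_Q ≈ 1870 N

Weight W = 200 × 10 = 2000 N acts straight down.
Horizontal: T_P cos 21° = T_Q cos 69°  →  T_P = 0.3839 T_Q.
Vertical: T_P sin 21° + T_Q sin 69° = 2000.
Substituting the horizontal relation into the vertical equation gives 1.071 T_Q = 2000, so T_Q = 1867 N.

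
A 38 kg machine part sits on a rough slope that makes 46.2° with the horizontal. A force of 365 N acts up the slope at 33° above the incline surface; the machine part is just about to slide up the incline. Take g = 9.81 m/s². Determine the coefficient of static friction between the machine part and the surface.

μ ≈ 0.626

On the verge of sliding up the incline, friction is at its maximum μN and acts down the slope.
Perpendicular to incline: N = W cos 46.2° − P sin 33° = 258 − 198.8 = 59.22 N.
Along incline: P cos 33° − μN = W sin 46.2° → μ = −(W sin 46.2° − P cos 33°) / N = 0.6257.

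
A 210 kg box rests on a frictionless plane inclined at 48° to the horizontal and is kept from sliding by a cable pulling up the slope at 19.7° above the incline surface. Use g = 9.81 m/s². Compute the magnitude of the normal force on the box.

Take axes along and perpendicular to the incline. Weight components: W sin 48° = 1531 N down-slope, W cos 48° = 1378 N into the surface.
Along incline: T cos 19.7° = W sin 48° → T = 1626 N.
Perpendicular: N = W cos 48° − T sin 19.7° = 830.3 N.

N ≈ 830 N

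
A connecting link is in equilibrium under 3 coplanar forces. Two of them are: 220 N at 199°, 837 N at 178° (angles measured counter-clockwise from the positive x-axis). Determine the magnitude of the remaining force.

Sum the known components: ΣF_x = -1045 N, ΣF_y = -42.41 N.
For equilibrium the remaining force must supply (−ΣF_x, −ΣF_y) = (1045, 42.41) N.
Magnitude = √((1045)² + (42.41)²) = 1045 N; direction = atan2(42.41, 1045) = 2.3°.

F ≈ 1050 N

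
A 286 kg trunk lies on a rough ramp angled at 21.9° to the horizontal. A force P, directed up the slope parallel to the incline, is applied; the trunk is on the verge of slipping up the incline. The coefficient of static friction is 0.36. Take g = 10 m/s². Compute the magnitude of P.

On the verge of sliding up the incline, friction equals μN and acts down the slope.
Perpendicular: N + P sin 0° = W cos 21.9° = 2654 N.
Along incline: P cos 0° = W sin 21.9° + μN  with W sin 21.9° = 1067 N.
Solving the pair for P and N: P = 2022 N, N = 2654 N (and f = μN = 955.3 N).

P ≈ 2020 N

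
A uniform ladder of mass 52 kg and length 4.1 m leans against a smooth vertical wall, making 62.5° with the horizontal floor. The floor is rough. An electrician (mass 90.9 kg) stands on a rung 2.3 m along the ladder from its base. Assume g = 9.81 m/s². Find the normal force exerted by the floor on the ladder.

ΣF_y = 0: N_floor = 52×9.81 + 90.9×9.81 = 1401.8 N.

N_floor ≈ 1400 N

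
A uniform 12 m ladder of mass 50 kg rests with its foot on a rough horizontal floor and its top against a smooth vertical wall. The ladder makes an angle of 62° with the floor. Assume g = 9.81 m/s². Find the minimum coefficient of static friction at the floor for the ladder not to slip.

μ_min ≈ 0.266

ΣF_y = 0: N_floor = 50×9.81 = 490.5 N.
Torques about the foot: N_wall · 12 sin 62° = 50×9.81×6 cos 62° → N_wall = 130.4 N.
ΣF_x = 0: f_floor = N_wall = 130.4 N.
μ_min = f_floor / N_floor = 130.4 / 490.5 = 0.2659.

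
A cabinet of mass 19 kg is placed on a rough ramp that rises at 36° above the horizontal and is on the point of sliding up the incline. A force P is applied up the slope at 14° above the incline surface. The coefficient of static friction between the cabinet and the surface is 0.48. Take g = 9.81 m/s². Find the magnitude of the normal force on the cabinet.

On the verge of sliding up the incline, friction equals μN and acts down the slope.
Perpendicular: N + P sin 14° = W cos 36° = 150.8 N.
Along incline: P cos 14° = W sin 36° + μN  with W sin 36° = 109.6 N.
Solving the pair for P and N: P = 167.5 N, N = 110.3 N (and f = μN = 52.93 N).

N ≈ 110 N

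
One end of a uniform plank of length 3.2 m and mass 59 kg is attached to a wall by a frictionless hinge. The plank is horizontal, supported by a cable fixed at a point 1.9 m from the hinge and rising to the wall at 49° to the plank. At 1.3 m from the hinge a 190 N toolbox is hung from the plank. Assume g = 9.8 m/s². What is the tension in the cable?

Take torques about the hinge: T sin 49° · 1.9 = 59×9.8×1.6 + 190×1.3 = 1172.1 N·m.
So T = 1172.1 / (0.7547 × 1.9) = 817.41 N.

T ≈ 817 N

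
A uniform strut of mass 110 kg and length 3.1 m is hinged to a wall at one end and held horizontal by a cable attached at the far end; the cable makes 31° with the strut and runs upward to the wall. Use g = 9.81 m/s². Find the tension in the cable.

Take torques about the hinge: T sin 31° · 3.1 = 110×9.81×1.55 = 1672.6 N·m.
So T = 1672.6 / (0.5150 × 3.1) = 1047.6 N.

T ≈ 1050 N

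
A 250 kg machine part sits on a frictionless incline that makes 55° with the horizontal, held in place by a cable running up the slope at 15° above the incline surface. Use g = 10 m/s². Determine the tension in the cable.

Take axes along and perpendicular to the incline. Weight components: W sin 55° = 2048 N down-slope, W cos 55° = 1434 N into the surface.
Along incline: T cos 15° = W sin 55° → T = 2120 N.
Perpendicular: N = W cos 55° − T sin 15° = 885.2 N.

T ≈ 2120 N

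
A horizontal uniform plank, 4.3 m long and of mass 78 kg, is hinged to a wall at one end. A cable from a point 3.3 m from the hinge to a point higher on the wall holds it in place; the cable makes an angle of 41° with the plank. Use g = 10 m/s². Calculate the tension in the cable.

Take torques about the hinge: T sin 41° · 3.3 = 78×10×2.15 = 1677 N·m.
So T = 1677 / (0.6561 × 3.3) = 774.6 N.

T ≈ 775 N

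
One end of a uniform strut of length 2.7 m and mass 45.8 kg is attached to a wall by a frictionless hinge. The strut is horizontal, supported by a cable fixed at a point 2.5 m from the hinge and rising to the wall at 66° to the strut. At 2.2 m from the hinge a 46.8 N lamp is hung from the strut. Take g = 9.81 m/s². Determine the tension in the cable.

Take torques about the hinge: T sin 66° · 2.5 = 45.8×9.81×1.35 + 46.8×2.2 = 709.51 N·m.
So T = 709.51 / (0.9135 × 2.5) = 310.66 N.

T ≈ 311 N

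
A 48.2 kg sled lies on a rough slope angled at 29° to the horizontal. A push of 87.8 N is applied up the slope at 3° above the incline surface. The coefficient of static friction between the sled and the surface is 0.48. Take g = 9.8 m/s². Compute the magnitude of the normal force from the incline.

N ≈ 409 N

Axes along / perpendicular to the incline. W sin 29° = 229 N down-slope; W cos 29° = 413.1 N into the surface.
Perpendicular: N = W cos 29° − P sin 3° = 413.1 − 4.595 = 408.5 N.
Along incline: P cos 3° + f = W sin 29° (friction acts up-slope) → f = 229 − 87.68 = 141.3 N.
|f| = 141.3 N ≤ μN = 196.1 N, so the sled is indeed static.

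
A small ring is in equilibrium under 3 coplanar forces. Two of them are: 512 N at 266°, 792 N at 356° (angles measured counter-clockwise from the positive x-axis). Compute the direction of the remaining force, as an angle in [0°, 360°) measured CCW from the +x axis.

θ ≈ 143°

Sum the known components: ΣF_x = 754.4 N, ΣF_y = -566 N.
For equilibrium the remaining force must supply (−ΣF_x, −ΣF_y) = (-754.4, 566) N.
Magnitude = √((-754.4)² + (566)²) = 943.1 N; direction = atan2(566, -754.4) = 143.1°.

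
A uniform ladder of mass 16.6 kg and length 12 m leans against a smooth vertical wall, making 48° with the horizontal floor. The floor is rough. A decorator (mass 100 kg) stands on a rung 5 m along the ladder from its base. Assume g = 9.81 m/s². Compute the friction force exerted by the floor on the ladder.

Torques about the foot: N_wall · 12 sin 48° = 16.6×9.81×6 cos 48° + 100×9.81×5 cos 48° → N_wall = 441.35 N.
ΣF_x = 0: f_floor = N_wall = 441.35 N.

f ≈ 441 N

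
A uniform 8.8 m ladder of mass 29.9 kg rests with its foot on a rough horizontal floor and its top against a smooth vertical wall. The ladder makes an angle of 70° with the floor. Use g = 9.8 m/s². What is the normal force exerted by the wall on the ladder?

N_wall ≈ 53.3 N

Torques about the foot: N_wall · 8.8 sin 70° = 29.9×9.8×4.4 cos 70° → N_wall = 53.325 N.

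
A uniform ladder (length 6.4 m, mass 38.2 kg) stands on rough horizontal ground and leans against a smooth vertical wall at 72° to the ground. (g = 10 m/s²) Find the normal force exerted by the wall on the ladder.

N_wall ≈ 62.1 N

Torques about the foot: N_wall · 6.4 sin 72° = 38.2×10×3.2 cos 72° → N_wall = 62.06 N.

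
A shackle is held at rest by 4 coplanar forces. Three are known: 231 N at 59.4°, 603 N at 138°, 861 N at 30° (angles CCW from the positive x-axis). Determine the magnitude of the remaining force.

F ≈ 1110 N

Sum the known components: ΣF_x = 415.1 N, ΣF_y = 1033 N.
For equilibrium the remaining force must supply (−ΣF_x, −ΣF_y) = (-415.1, -1033) N.
Magnitude = √((-415.1)² + (-1033)²) = 1113 N; direction = atan2(-1033, -415.1) = 248.1°.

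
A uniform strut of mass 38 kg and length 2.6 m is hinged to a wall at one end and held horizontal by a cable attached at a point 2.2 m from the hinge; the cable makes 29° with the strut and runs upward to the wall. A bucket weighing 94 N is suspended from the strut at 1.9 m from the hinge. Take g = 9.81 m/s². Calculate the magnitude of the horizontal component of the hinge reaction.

H_x ≈ 544 N

Take torques about the hinge: T sin 29° · 2.2 = 38×9.81×1.3 + 94×1.9 = 663.21 N·m.
So T = 663.21 / (0.4848 × 2.2) = 621.81 N.
ΣF_x = 0: H_x = T cos 29° = 543.85 N.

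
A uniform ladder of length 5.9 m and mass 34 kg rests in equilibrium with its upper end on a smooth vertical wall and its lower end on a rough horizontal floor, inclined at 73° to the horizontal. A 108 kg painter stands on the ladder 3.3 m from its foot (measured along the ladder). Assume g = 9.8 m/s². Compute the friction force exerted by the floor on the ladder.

Torques about the foot: N_wall · 5.9 sin 73° = 34×9.8×2.95 cos 73° + 108×9.8×3.3 cos 73° → N_wall = 231.92 N.
ΣF_x = 0: f_floor = N_wall = 231.92 N.

f ≈ 232 N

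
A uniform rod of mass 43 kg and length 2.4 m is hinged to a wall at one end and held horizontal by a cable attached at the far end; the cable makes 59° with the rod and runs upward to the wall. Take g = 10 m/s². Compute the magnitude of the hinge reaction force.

|H| ≈ 251 N

Take torques about the hinge: T sin 59° · 2.4 = 43×10×1.2 = 516 N·m.
So T = 516 / (0.8572 × 2.4) = 250.83 N.
ΣF_x = 0: H_x = T cos 59° = 129.19 N.
ΣF_y = 0: H_y = (43×10) − T sin 59° = 430 − 215 = 215 N.
|H| = √(H_x² + H_y²) = √((129.19)² + (215)²) = 250.83 N.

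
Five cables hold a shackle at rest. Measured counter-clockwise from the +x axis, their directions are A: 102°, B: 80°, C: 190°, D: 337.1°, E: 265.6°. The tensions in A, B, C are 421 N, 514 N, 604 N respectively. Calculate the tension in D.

T_D ≈ 689 N

Resolve: ΣF_x = 421 cos 102° + 514 cos 80° + 604 cos 190° + T_D cos 337.1° + T_E cos 265.6° = 0.
        ΣF_y = 421 sin 102° + 514 sin 80° + 604 sin 190° + T_D sin 337.1° + T_E sin 265.6° = 0.
The known terms sum to (-593.1, 813.1) N, so 0.9212 T_D − 0.0767 T_E = 593.1 and -0.3891 T_D − 0.9971 T_E = -813.1.
Solving simultaneously: T_D = 689.4 N, T_E = 546.5 N.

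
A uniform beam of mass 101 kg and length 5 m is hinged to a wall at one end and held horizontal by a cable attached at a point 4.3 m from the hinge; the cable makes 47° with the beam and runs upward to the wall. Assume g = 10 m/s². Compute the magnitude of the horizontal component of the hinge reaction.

H_x ≈ 548 N

Take torques about the hinge: T sin 47° · 4.3 = 101×10×2.5 = 2525 N·m.
So T = 2525 / (0.7314 × 4.3) = 802.91 N.
ΣF_x = 0: H_x = T cos 47° = 547.58 N.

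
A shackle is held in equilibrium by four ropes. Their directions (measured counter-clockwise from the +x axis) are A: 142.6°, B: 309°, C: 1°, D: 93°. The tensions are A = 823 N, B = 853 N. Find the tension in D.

Resolve: ΣF_x = 823 cos 142.6° + 853 cos 309° + T_C cos 1° + T_D cos 93° = 0.
        ΣF_y = 823 sin 142.6° + 853 sin 309° + T_C sin 1° + T_D sin 93° = 0.
The known terms sum to (-117, -163) N, so 0.9998 T_C − 0.0523 T_D = 117 and 0.0175 T_C + 0.9986 T_D = 163.
Solving simultaneously: T_C = 125.4 N, T_D = 161.1 N.

T_D ≈ 161 N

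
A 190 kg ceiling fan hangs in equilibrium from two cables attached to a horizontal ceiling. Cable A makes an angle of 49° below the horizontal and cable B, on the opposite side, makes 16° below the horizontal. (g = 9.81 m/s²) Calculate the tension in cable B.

Weight W = 190 × 9.81 = 1864 N acts straight down.
Horizontal: T_A cos 49° = T_B cos 16°  →  T_A = 1.465 T_B.
Vertical: T_A sin 49° + T_B sin 16° = 1864.
Substituting the horizontal relation into the vertical equation gives 1.381 T_B = 1864, so T_B = 1349 N.

T_B ≈ 1350 N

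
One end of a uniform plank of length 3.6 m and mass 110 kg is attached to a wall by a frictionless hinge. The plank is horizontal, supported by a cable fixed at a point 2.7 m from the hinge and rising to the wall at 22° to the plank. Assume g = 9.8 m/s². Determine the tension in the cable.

T ≈ 1920 N

Take torques about the hinge: T sin 22° · 2.7 = 110×9.8×1.8 = 1940.4 N·m.
So T = 1940.4 / (0.3746 × 2.7) = 1918.5 N.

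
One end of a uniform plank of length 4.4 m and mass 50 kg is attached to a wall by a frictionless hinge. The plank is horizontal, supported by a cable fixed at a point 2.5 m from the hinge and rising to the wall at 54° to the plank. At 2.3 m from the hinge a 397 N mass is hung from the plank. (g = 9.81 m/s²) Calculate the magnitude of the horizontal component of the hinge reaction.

Take torques about the hinge: T sin 54° · 2.5 = 50×9.81×2.2 + 397×2.3 = 1992.2 N·m.
So T = 1992.2 / (0.8090 × 2.5) = 985 N.
ΣF_x = 0: H_x = T cos 54° = 578.97 N.

H_x ≈ 579 N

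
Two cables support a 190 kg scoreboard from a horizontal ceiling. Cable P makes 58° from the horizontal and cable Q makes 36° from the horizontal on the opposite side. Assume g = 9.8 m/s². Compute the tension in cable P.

Weight W = 190 × 9.8 = 1862 N acts straight down.
Horizontal: T_P cos 58° = T_Q cos 36°  →  T_Q = 0.655 T_P.
Vertical: T_P sin 58° + T_Q sin 36° = 1862.
Substituting the horizontal relation into the vertical equation gives 1.233 T_P = 1862, so T_P = 1510 N.

T_P ≈ 1510 N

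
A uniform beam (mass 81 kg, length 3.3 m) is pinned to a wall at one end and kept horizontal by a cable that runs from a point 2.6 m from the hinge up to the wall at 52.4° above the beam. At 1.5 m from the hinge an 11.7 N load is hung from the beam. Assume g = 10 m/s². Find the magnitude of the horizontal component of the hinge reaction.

Take torques about the hinge: T sin 52.4° · 2.6 = 81×10×1.65 + 11.7×1.5 = 1354 N·m.
So T = 1354 / (0.7923 × 2.6) = 657.32 N.
ΣF_x = 0: H_x = T cos 52.4° = 401.06 N.

H_x ≈ 401 N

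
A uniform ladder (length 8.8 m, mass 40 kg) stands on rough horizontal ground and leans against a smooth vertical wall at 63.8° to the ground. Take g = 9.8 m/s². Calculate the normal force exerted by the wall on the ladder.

Torques about the foot: N_wall · 8.8 sin 63.8° = 40×9.8×4.4 cos 63.8° → N_wall = 96.444 N.

N_wall ≈ 96.4 N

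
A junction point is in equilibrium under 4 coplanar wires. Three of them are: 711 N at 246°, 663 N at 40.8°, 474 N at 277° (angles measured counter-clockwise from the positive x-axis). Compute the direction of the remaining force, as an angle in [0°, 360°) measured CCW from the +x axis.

Sum the known components: ΣF_x = 270.5 N, ΣF_y = -686.8 N.
For equilibrium the remaining force must supply (−ΣF_x, −ΣF_y) = (-270.5, 686.8) N.
Magnitude = √((-270.5)² + (686.8)²) = 738.1 N; direction = atan2(686.8, -270.5) = 111.5°.

θ ≈ 111°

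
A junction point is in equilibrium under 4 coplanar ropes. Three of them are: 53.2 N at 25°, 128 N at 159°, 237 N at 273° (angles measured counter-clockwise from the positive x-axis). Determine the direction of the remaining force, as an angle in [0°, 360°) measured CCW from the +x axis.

Sum the known components: ΣF_x = -58.88 N, ΣF_y = -168.3 N.
For equilibrium the remaining force must supply (−ΣF_x, −ΣF_y) = (58.88, 168.3) N.
Magnitude = √((58.88)² + (168.3)²) = 178.3 N; direction = atan2(168.3, 58.88) = 70.7°.

θ ≈ 70.7°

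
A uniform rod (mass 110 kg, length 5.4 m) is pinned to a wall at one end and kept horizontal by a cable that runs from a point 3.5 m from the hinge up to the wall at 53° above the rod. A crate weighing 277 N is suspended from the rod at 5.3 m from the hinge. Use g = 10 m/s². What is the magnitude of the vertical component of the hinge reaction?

|H_y| ≈ 109 N

Take torques about the hinge: T sin 53° · 3.5 = 110×10×2.7 + 277×5.3 = 4438.1 N·m.
So T = 4438.1 / (0.7986 × 3.5) = 1587.7 N.
ΣF_y = 0: H_y = (110×10 + 277) − T sin 53° = 1377 − 1268 = 108.97 N.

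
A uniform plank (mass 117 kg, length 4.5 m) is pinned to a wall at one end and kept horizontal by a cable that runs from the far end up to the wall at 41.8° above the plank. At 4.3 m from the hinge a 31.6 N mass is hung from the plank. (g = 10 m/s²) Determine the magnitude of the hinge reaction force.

|H| ≈ 904 N

Take torques about the hinge: T sin 41.8° · 4.5 = 117×10×2.25 + 31.6×4.3 = 2768.4 N·m.
So T = 2768.4 / (0.6665 × 4.5) = 922.98 N.
ΣF_x = 0: H_x = T cos 41.8° = 688.06 N.
ΣF_y = 0: H_y = (117×10 + 31.6) − T sin 41.8° = 1201.6 − 615.2 = 586.4 N.
|H| = √(H_x² + H_y²) = √((688.06)² + (586.4)²) = 904.04 N.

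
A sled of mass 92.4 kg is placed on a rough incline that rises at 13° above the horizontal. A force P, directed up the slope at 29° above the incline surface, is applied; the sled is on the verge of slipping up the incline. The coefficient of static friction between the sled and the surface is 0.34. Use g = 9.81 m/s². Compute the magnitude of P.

P ≈ 485 N

On the verge of sliding up the incline, friction equals μN and acts down the slope.
Perpendicular: N + P sin 29° = W cos 13° = 883.2 N.
Along incline: P cos 29° = W sin 13° + μN  with W sin 13° = 203.9 N.
Solving the pair for P and N: P = 485.1 N, N = 648.1 N (and f = μN = 220.3 N).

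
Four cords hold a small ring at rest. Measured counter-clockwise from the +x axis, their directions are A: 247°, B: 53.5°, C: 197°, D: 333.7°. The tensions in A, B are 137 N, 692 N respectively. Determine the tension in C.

T_C ≈ 794 N

Resolve: ΣF_x = 137 cos 247° + 692 cos 53.5° + T_C cos 197° + T_D cos 333.7° = 0.
        ΣF_y = 137 sin 247° + 692 sin 53.5° + T_C sin 197° + T_D sin 333.7° = 0.
The known terms sum to (358.1, 430.2) N, so -0.9563 T_C + 0.8965 T_D = -358.1 and -0.2924 T_C − 0.4431 T_D = -430.2.
Solving simultaneously: T_C = 793.6 N, T_D = 447.2 N.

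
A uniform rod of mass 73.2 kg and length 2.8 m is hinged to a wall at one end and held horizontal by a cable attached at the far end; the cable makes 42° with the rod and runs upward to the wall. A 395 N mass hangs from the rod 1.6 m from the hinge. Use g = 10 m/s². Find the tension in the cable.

T ≈ 884 N

Take torques about the hinge: T sin 42° · 2.8 = 73.2×10×1.4 + 395×1.6 = 1656.8 N·m.
So T = 1656.8 / (0.6691 × 2.8) = 884.3 N.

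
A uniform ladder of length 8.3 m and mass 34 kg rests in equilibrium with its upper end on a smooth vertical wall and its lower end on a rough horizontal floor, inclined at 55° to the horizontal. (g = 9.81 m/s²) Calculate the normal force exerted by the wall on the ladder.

Torques about the foot: N_wall · 8.3 sin 55° = 34×9.81×4.15 cos 55° → N_wall = 116.77 N.

N_wall ≈ 117 N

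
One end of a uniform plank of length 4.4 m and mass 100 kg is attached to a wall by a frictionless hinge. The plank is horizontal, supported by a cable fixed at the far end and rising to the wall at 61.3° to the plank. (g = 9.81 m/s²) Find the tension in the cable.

T ≈ 559 N

Take torques about the hinge: T sin 61.3° · 4.4 = 100×9.81×2.2 = 2158.2 N·m.
So T = 2158.2 / (0.8771 × 4.4) = 559.2 N.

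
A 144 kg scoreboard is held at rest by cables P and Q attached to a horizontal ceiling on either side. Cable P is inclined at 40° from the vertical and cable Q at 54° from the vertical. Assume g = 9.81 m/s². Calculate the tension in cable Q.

Angles from the horizontal: cable P is 90° − 40° = 50°, cable Q is 90° − 54° = 36°.
Weight W = 144 × 9.81 = 1413 N acts straight down.
Horizontal: T_P cos 50° = T_Q cos 36°  →  T_P = 1.259 T_Q.
Vertical: T_P sin 50° + T_Q sin 36° = 1413.
Substituting the horizontal relation into the vertical equation gives 1.552 T_Q = 1413, so T_Q = 910.2 N.

T_Q ≈ 910 N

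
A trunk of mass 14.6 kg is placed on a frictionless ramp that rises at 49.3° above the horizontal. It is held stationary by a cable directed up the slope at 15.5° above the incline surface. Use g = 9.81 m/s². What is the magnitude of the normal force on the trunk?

Take axes along and perpendicular to the incline. Weight components: W sin 49.3° = 108.6 N down-slope, W cos 49.3° = 93.4 N into the surface.
Along incline: T cos 15.5° = W sin 49.3° → T = 112.7 N.
Perpendicular: N = W cos 49.3° − T sin 15.5° = 63.28 N.

N ≈ 63.3 N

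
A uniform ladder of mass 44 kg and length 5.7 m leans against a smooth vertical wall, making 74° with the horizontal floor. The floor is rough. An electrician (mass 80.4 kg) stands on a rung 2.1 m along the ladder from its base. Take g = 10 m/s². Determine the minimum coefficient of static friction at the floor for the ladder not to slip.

μ_min ≈ 0.119

ΣF_y = 0: N_floor = 44×10 + 80.4×10 = 1244 N.
Torques about the foot: N_wall · 5.7 sin 74° = 44×10×2.85 cos 74° + 80.4×10×2.1 cos 74° → N_wall = 148.02 N.
ΣF_x = 0: f_floor = N_wall = 148.02 N.
μ_min = f_floor / N_floor = 148.02 / 1244 = 0.119.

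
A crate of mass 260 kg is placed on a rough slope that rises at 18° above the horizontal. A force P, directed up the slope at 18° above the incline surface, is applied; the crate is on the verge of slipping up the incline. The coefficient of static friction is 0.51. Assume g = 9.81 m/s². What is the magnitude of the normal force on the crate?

N ≈ 1860 N

On the verge of sliding up the incline, friction equals μN and acts down the slope.
Perpendicular: N + P sin 18° = W cos 18° = 2426 N.
Along incline: P cos 18° = W sin 18° + μN  with W sin 18° = 788.2 N.
Solving the pair for P and N: P = 1827 N, N = 1861 N (and f = μN = 949.2 N).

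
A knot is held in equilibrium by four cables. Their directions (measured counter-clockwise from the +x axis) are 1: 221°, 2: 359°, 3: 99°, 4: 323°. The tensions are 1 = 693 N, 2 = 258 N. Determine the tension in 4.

Resolve: ΣF_x = 693 cos 221° + 258 cos 359° + T_3 cos 99° + T_4 cos 323° = 0.
        ΣF_y = 693 sin 221° + 258 sin 359° + T_3 sin 99° + T_4 sin 323° = 0.
The known terms sum to (-265.1, -459.2) N, so -0.1564 T_3 + 0.7986 T_4 = 265.1 and 0.9877 T_3 − 0.6018 T_4 = 459.2.
Solving simultaneously: T_3 = 757.5 N, T_4 = 480.3 N.

T_4 ≈ 480 N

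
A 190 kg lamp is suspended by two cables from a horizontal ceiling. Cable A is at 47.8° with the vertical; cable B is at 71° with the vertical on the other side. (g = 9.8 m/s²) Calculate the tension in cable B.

T_B ≈ 1570 N

Angles from the horizontal: cable A is 90° − 47.8° = 42.2°, cable B is 90° − 71° = 19°.
Weight W = 190 × 9.8 = 1862 N acts straight down.
Horizontal: T_A cos 42.2° = T_B cos 19°  →  T_A = 1.276 T_B.
Vertical: T_A sin 42.2° + T_B sin 19° = 1862.
Substituting the horizontal relation into the vertical equation gives 1.183 T_B = 1862, so T_B = 1574 N.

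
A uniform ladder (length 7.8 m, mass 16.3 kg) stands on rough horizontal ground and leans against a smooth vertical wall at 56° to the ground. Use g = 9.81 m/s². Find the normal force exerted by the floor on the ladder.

N_floor ≈ 160 N

ΣF_y = 0: N_floor = 16.3×9.81 = 159.9 N.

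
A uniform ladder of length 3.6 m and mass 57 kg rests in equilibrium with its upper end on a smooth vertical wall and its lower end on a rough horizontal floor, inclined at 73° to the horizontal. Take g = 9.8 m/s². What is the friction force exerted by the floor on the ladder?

f ≈ 85.4 N

Torques about the foot: N_wall · 3.6 sin 73° = 57×9.8×1.8 cos 73° → N_wall = 85.391 N.
ΣF_x = 0: f_floor = N_wall = 85.391 N.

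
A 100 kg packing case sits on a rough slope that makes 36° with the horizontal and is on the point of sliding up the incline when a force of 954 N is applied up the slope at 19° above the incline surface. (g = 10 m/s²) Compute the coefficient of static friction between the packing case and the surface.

On the verge of sliding up the incline, friction is at its maximum μN and acts down the slope.
Perpendicular to incline: N = W cos 36° − P sin 19° = 809 − 310.6 = 498.4 N.
Along incline: P cos 19° − μN = W sin 36° → μ = −(W sin 36° − P cos 19°) / N = 0.6305.

μ ≈ 0.630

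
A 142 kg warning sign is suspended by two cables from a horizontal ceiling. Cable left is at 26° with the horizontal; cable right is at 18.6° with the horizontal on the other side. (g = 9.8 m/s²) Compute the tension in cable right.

T_right ≈ 1780 N

Weight W = 142 × 9.8 = 1392 N acts straight down.
Horizontal: T_left cos 26° = T_right cos 18.6°  →  T_left = 1.054 T_right.
Vertical: T_left sin 26° + T_right sin 18.6° = 1392.
Substituting the horizontal relation into the vertical equation gives 0.7812 T_right = 1392, so T_right = 1781 N.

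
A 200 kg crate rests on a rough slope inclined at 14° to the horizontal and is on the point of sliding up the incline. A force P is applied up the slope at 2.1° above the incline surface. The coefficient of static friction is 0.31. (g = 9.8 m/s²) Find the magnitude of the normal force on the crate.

N ≈ 1860 N

On the verge of sliding up the incline, friction equals μN and acts down the slope.
Perpendicular: N + P sin 2.1° = W cos 14° = 1902 N.
Along incline: P cos 2.1° = W sin 14° + μN  with W sin 14° = 474.2 N.
Solving the pair for P and N: P = 1052 N, N = 1863 N (and f = μN = 577.6 N).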